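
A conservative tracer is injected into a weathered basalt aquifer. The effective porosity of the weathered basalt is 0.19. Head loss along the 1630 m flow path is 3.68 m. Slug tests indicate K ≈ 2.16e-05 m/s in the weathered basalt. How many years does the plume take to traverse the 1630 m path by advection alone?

201

Convert K: 2.16e-05 m/s × 86400 = 1.866 m/day.
Hydraulic gradient i = Δh / L = 3.68 / 1630 = 0.002258.
Darcy flux q = K · i = 1.866 × 0.002258 = 0.004213 m/day.
Seepage velocity v = q / n_e = 0.004213 / 0.19 = 0.02218 m/day.
Travel time t = L / v = 1630 / 0.02218 = 73504 days = 201.2 years.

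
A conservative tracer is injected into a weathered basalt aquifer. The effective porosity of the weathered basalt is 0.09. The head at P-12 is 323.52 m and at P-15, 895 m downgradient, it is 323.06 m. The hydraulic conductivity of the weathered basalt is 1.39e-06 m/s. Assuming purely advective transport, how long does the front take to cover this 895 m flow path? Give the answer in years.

Convert K: 1.39e-06 m/s × 86400 = 0.1201 m/day.
Hydraulic gradient i = (323.52 − 323.06) / 895 = 0.46 / 895 = 0.0005140.
Darcy flux q = K · i = 0.1201 × 0.0005140 = 6.173e-05 m/day.
Seepage velocity v = q / n_e = 6.173e-05 / 0.09 = 0.0006858 m/day.
Travel time t = L / v = 895 / 0.0006858 = 1.305e+06 days = 3573 years.

3570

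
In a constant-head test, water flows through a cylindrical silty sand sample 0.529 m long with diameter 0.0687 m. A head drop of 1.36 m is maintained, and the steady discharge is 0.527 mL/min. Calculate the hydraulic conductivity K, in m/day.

Cross-sectional area A = π·(d/2)² = π × (0.0687/2)² = 0.003707 m².
Convert discharge: 0.527 mL/min = 8.783e-09 m³/s.
Darcy's law rearranged: K = Q·L / (A·Δh) = 8.783e-09 × 0.529 / (0.003707 × 1.36) = 9.217e-07 m/s = 0.07963 m/day.

0.0796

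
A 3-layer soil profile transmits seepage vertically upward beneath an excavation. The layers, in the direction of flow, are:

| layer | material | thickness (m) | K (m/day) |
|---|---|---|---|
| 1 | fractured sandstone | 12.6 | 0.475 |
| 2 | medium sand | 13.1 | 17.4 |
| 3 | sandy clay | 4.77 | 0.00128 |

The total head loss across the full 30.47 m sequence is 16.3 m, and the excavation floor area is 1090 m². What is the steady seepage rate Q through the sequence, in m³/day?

Flow is perpendicular to layering, so the layers act in series and the equivalent K is the thickness-weighted harmonic mean.
Total thickness L = 12.6 + 13.1 + 4.77 = 30.47 m.
Σ(b_i/K_i) = 12.6/0.475 + 13.1/17.4 + 4.77/0.00128 = 3754 d.
K_eq = L / Σ(b_i/K_i) = 30.47 / 3754 = 0.008117 m/day.
Q = K_eq · A · (Δh/L) = 0.008117 × 1090 × (16.3/30.47) = 4.733 m³/day.

4.73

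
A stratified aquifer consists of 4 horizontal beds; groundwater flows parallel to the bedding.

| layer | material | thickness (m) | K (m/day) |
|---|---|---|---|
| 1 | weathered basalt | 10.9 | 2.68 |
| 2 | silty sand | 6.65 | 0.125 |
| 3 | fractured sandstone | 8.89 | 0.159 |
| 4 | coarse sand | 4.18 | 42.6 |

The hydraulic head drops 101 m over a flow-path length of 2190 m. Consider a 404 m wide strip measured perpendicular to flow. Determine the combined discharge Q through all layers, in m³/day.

Flow is parallel to layering, so each bed carries its own Darcy discharge and the transmissivities add.
Σ(K_i·b_i) = 2.68×10.9 + 0.125×6.65 + 0.159×8.89 + 42.6×4.18 = 209.5 m²/day.
Hydraulic gradient i = Δh / L = 101 / 2190 = 0.04612.
Q = Σ(K_i·b_i) · W · i = 209.5 × 404 × 0.04612 = 3904 m³/day.

3900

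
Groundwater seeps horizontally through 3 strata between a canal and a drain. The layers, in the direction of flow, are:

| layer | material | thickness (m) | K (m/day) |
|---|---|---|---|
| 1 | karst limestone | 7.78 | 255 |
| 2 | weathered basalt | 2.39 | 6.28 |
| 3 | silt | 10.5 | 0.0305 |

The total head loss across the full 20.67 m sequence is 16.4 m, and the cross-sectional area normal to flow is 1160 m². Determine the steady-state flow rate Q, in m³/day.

55.2

Flow is perpendicular to layering, so the layers act in series and the equivalent K is the thickness-weighted harmonic mean.
Total thickness L = 7.78 + 2.39 + 10.5 = 20.67 m.
Σ(b_i/K_i) = 7.78/255 + 2.39/6.28 + 10.5/0.0305 = 344.7 d.
K_eq = L / Σ(b_i/K_i) = 20.67 / 344.7 = 0.05997 m/day.
Q = K_eq · A · (Δh/L) = 0.05997 × 1160 × (16.4/20.67) = 55.19 m³/day.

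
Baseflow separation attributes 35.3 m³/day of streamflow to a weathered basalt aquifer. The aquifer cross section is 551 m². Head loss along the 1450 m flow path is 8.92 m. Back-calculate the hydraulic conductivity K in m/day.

10.4

Hydraulic gradient i = Δh / L = 8.92 / 1450 = 0.006152.
From Q = K·A·i, K = Q / (A·i) = 35.3 / (551.0 × 0.006152) = 10.41 m/day.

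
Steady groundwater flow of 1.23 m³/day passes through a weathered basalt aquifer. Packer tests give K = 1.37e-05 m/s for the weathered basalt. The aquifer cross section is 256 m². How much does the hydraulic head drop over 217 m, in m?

0.881

Convert K: 1.37e-05 m/s × 86400 = 1.184 m/day.
From Q = K·A·i, i = Q / (K·A) = 1.23 / (1.184 × 256.0) = 0.004059.
Head loss Δh = i · L = 0.004059 × 217 = 0.8808 m.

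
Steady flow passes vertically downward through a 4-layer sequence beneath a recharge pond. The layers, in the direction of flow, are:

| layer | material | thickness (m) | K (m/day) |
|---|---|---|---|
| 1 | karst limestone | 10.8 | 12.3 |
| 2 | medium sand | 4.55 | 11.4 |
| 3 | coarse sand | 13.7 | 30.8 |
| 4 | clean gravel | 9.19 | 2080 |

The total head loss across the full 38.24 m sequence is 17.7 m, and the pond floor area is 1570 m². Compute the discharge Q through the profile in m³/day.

Flow is perpendicular to layering, so the layers act in series and the equivalent K is the thickness-weighted harmonic mean.
Total thickness L = 10.8 + 4.55 + 13.7 + 9.19 = 38.24 m.
Σ(b_i/K_i) = 10.8/12.3 + 4.55/11.4 + 13.7/30.8 + 9.19/2080 = 1.726 d.
K_eq = L / Σ(b_i/K_i) = 38.24 / 1.726 = 22.15 m/day.
Q = K_eq · A · (Δh/L) = 22.15 × 1570 × (17.7/38.24) = 16097 m³/day.

16100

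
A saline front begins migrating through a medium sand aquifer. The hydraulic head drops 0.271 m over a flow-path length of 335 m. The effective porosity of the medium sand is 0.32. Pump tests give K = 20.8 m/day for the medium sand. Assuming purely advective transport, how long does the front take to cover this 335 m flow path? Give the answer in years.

Hydraulic gradient i = Δh / L = 0.271 / 335 = 0.0008090.
Darcy flux q = K · i = 20.80 × 0.0008090 = 0.01683 m/day.
Seepage velocity v = q / n_e = 0.01683 / 0.32 = 0.05258 m/day.
Travel time t = L / v = 335 / 0.05258 = 6371 days = 17.44 years.

17.4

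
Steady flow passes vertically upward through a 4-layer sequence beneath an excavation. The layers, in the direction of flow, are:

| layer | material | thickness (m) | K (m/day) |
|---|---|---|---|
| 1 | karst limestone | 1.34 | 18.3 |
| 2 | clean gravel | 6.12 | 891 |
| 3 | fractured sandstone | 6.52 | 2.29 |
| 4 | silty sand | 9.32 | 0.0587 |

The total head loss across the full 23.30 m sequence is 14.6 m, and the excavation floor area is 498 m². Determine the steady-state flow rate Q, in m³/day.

45.0

Flow is perpendicular to layering, so the layers act in series and the equivalent K is the thickness-weighted harmonic mean.
Total thickness L = 1.34 + 6.12 + 6.52 + 9.32 = 23.30 m.
Σ(b_i/K_i) = 1.34/18.3 + 6.12/891 + 6.52/2.29 + 9.32/0.0587 = 161.7 d.
K_eq = L / Σ(b_i/K_i) = 23.30 / 161.7 = 0.1441 m/day.
Q = K_eq · A · (Δh/L) = 0.1441 × 498 × (14.6/23.30) = 44.96 m³/day.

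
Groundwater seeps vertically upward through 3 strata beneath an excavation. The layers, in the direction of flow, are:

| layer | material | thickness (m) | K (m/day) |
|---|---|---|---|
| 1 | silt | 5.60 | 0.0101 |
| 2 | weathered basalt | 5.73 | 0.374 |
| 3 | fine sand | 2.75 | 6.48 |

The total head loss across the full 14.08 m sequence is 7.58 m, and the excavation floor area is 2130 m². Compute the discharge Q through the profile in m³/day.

Flow is perpendicular to layering, so the layers act in series and the equivalent K is the thickness-weighted harmonic mean.
Total thickness L = 5.60 + 5.73 + 2.75 = 14.08 m.
Σ(b_i/K_i) = 5.60/0.0101 + 5.73/0.374 + 2.75/6.48 = 570.2 d.
K_eq = L / Σ(b_i/K_i) = 14.08 / 570.2 = 0.02469 m/day.
Q = K_eq · A · (Δh/L) = 0.02469 × 2130 × (7.58/14.08) = 28.32 m³/day.

28.3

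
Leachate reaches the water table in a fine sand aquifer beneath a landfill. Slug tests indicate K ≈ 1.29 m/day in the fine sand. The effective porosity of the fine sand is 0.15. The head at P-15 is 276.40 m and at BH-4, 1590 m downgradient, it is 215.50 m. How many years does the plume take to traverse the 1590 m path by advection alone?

13.2

Hydraulic gradient i = (276.40 − 215.50) / 1590 = 60.9 / 1590 = 0.03830.
Darcy flux q = K · i = 1.290 × 0.03830 = 0.04941 m/day.
Seepage velocity v = q / n_e = 0.04941 / 0.15 = 0.3294 m/day.
Travel time t = L / v = 1590 / 0.3294 = 4827 days = 13.22 years.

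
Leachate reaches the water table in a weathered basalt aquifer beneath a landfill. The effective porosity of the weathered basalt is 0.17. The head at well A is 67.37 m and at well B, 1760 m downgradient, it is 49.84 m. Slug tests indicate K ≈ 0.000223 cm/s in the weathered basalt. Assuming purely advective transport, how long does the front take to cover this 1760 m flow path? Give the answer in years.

Convert K: 0.000223 cm/s × 864 = 0.1927 m/day.
Hydraulic gradient i = (67.37 − 49.84) / 1760 = 17.53 / 1760 = 0.009960.
Darcy flux q = K · i = 0.1927 × 0.009960 = 0.001919 m/day.
Seepage velocity v = q / n_e = 0.001919 / 0.17 = 0.01129 m/day.
Travel time t = L / v = 1760 / 0.01129 = 1.559e+05 days = 426.9 years.

427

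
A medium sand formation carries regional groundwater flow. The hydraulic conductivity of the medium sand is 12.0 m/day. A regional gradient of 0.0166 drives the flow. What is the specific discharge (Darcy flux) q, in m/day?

0.199

Hydraulic gradient i = 0.0166.
Specific discharge q = K · i = 12.00 × 0.01660 = 0.1992 m/day.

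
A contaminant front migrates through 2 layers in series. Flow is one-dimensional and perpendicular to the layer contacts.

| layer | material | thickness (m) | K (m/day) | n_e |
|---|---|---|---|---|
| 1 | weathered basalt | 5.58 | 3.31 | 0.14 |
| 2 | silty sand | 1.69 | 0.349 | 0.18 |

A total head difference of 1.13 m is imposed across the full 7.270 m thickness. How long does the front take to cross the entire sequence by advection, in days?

6.27

With flow normal to the layers, continuity requires the same specific discharge q through every layer.
Σ(b_i/K_i) = 5.58/3.31 + 1.69/0.349 = 6.528 d.
q = Δh / Σ(b_i/K_i) = 1.13 / 6.528 = 0.1731 m/day.
In each layer the seepage velocity is v_i = q/n_i, so the layer transit time is t_i = b_i·n_i / q:
  layer 1 (weathered basalt): t_1 = 5.58 × 0.14 / 0.1731 = 4.513 d
  layer 2 (silty sand): t_2 = 1.69 × 0.18 / 0.1731 = 1.757 d
Total t = Σ t_i = 6.271 days.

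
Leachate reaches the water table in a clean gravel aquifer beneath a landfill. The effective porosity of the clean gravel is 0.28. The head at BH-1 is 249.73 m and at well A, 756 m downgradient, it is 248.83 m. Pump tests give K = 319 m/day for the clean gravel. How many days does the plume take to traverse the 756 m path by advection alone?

557

Hydraulic gradient i = (249.73 − 248.83) / 756 = 0.9 / 756 = 0.001190.
Darcy flux q = K · i = 319.0 × 0.001190 = 0.3798 m/day.
Seepage velocity v = q / n_e = 0.3798 / 0.28 = 1.356 m/day.
Travel time t = L / v = 756 / 1.356 = 557.4 days.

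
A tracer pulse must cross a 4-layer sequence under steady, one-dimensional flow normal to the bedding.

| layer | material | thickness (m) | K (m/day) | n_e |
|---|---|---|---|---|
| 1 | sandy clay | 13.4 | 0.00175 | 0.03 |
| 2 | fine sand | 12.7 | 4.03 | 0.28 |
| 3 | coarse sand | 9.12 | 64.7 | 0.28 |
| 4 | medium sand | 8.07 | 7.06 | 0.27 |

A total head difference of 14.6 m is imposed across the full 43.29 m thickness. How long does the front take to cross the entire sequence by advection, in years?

With flow normal to the layers, continuity requires the same specific discharge q through every layer.
Σ(b_i/K_i) = 13.4/0.00175 + 12.7/4.03 + 9.12/64.7 + 8.07/7.06 = 7662 d.
q = Δh / Σ(b_i/K_i) = 14.6 / 7662 = 0.001906 m/day.
In each layer the seepage velocity is v_i = q/n_i, so the layer transit time is t_i = b_i·n_i / q:
  layer 1 (sandy clay): t_1 = 13.4 × 0.03 / 0.001906 = 211.0 d
  layer 2 (fine sand): t_2 = 12.7 × 0.28 / 0.001906 = 1866 d
  layer 3 (coarse sand): t_3 = 9.12 × 0.28 / 0.001906 = 1340 d
  layer 4 (medium sand): t_4 = 8.07 × 0.27 / 0.001906 = 1143 d
Total t = Σ t_i = 4560 days = 12.49 years.

12.5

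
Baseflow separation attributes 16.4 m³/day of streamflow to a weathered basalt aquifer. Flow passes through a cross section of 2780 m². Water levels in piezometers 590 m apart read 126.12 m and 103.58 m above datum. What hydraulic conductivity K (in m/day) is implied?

0.154

Hydraulic gradient i = (126.12 − 103.58) / 590 = 22.54 / 590 = 0.03820.
From Q = K·A·i, K = Q / (A·i) = 16.4 / (2780 × 0.03820) = 0.1544 m/day.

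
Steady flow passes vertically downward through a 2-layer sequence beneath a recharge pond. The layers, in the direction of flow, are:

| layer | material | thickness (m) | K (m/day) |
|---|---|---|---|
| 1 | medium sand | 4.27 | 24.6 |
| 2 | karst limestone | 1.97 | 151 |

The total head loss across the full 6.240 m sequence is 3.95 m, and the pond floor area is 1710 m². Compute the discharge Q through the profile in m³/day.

36200

Flow is perpendicular to layering, so the layers act in series and the equivalent K is the thickness-weighted harmonic mean.
Total thickness L = 4.27 + 1.97 = 6.240 m.
Σ(b_i/K_i) = 4.27/24.6 + 1.97/151 = 0.1866 d.
K_eq = L / Σ(b_i/K_i) = 6.240 / 0.1866 = 33.44 m/day.
Q = K_eq · A · (Δh/L) = 33.44 × 1710 × (3.95/6.240) = 36193 m³/day.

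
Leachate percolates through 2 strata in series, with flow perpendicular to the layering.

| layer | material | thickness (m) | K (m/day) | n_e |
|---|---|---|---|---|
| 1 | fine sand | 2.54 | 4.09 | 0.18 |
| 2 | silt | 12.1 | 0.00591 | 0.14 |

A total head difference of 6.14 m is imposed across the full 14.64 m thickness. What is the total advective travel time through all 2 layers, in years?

1.96

With flow normal to the layers, continuity requires the same specific discharge q through every layer.
Σ(b_i/K_i) = 2.54/4.09 + 12.1/0.00591 = 2048 d.
q = Δh / Σ(b_i/K_i) = 6.14 / 2048 = 0.002998 m/day.
In each layer the seepage velocity is v_i = q/n_i, so the layer transit time is t_i = b_i·n_i / q:
  layer 1 (fine sand): t_1 = 2.54 × 0.18 / 0.002998 = 152.5 d
  layer 2 (silt): t_2 = 12.1 × 0.14 / 0.002998 = 565.0 d
Total t = Σ t_i = 717.5 days = 1.964 years.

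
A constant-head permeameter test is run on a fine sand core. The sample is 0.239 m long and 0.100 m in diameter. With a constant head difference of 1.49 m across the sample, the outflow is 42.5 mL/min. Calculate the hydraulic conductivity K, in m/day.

Cross-sectional area A = π·(d/2)² = π × (0.100/2)² = 0.007854 m².
Convert discharge: 42.5 mL/min = 7.083e-07 m³/s.
Darcy's law rearranged: K = Q·L / (A·Δh) = 7.083e-07 × 0.239 / (0.007854 × 1.49) = 1.447e-05 m/s = 1.250 m/day.

1.25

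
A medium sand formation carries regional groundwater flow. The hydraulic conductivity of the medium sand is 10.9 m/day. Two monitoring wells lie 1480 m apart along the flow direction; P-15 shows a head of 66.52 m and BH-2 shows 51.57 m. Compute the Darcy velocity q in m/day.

0.110

Hydraulic gradient i = (66.52 − 51.57) / 1480 = 14.95 / 1480 = 0.01010.
Specific discharge q = K · i = 10.90 × 0.01010 = 0.1101 m/day.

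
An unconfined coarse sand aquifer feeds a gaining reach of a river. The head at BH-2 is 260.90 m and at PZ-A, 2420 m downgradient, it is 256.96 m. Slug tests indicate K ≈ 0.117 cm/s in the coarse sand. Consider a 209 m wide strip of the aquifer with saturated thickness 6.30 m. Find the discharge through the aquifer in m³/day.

217

Convert K: 0.117 cm/s × 864 = 101.1 m/day.
Cross-sectional area A = 209 × 6.30 = 1317 m².
Hydraulic gradient i = (260.90 − 256.96) / 2420 = 3.94 / 2420 = 0.001628.
Darcy's law: Q = K · A · i = 101.1 × 1317 × 0.001628 = 216.7 m³/day.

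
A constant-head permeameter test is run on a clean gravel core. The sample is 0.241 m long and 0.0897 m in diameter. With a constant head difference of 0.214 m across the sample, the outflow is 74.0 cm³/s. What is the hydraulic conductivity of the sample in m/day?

Cross-sectional area A = π·(d/2)² = π × (0.0897/2)² = 0.006319 m².
Convert discharge: 74.0 cm³/s = 7.400e-05 m³/s.
Darcy's law rearranged: K = Q·L / (A·Δh) = 7.400e-05 × 0.241 / (0.006319 × 0.214) = 0.01319 m/s = 1139 m/day.

1140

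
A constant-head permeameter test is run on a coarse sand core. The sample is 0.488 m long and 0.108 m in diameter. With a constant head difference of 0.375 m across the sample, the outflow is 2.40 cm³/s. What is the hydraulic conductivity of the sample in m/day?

29.5

Cross-sectional area A = π·(d/2)² = π × (0.108/2)² = 0.009161 m².
Convert discharge: 2.40 cm³/s = 2.400e-06 m³/s.
Darcy's law rearranged: K = Q·L / (A·Δh) = 2.400e-06 × 0.488 / (0.009161 × 0.375) = 0.0003409 m/s = 29.46 m/day.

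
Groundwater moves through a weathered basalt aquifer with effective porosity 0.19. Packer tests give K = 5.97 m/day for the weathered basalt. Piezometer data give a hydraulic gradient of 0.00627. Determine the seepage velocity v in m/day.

Hydraulic gradient i = 0.00627.
Darcy flux q = K · i = 5.970 × 0.006270 = 0.03743 m/day.
Seepage velocity v = q / n_e = 0.03743 / 0.19 = 0.1970 m/day.

0.197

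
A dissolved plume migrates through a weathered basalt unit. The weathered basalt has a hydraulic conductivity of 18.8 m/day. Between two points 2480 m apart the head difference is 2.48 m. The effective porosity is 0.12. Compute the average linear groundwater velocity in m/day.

Hydraulic gradient i = Δh / L = 2.48 / 2480 = 0.001000.
Darcy flux q = K · i = 18.80 × 0.001000 = 0.01880 m/day.
Seepage velocity v = q / n_e = 0.01880 / 0.12 = 0.1567 m/day.

0.157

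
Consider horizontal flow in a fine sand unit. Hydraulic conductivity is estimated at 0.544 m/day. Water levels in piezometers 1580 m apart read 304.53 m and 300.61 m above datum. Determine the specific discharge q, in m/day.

0.00135

Hydraulic gradient i = (304.53 − 300.61) / 1580 = 3.92 / 1580 = 0.002481.
Specific discharge q = K · i = 0.5440 × 0.002481 = 0.001350 m/day.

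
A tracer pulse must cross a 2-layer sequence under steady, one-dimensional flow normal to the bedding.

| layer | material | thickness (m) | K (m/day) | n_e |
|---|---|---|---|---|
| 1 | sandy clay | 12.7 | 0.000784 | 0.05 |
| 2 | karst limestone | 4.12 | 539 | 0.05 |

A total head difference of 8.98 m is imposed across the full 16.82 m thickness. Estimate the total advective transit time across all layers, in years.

With flow normal to the layers, continuity requires the same specific discharge q through every layer.
Σ(b_i/K_i) = 12.7/0.000784 + 4.12/539 = 16199 d.
q = Δh / Σ(b_i/K_i) = 8.98 / 16199 = 0.0005544 m/day.
In each layer the seepage velocity is v_i = q/n_i, so the layer transit time is t_i = b_i·n_i / q:
  layer 1 (sandy clay): t_1 = 12.7 × 0.05 / 0.0005544 = 1145 d
  layer 2 (karst limestone): t_2 = 4.12 × 0.05 / 0.0005544 = 371.6 d
Total t = Σ t_i = 1517 days = 4.154 years.

4.15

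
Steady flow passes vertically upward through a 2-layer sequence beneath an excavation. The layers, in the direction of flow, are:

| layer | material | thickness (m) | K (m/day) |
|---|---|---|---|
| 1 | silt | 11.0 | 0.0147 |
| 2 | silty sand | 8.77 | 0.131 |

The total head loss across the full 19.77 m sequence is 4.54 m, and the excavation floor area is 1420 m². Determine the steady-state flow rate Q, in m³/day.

7.91

Flow is perpendicular to layering, so the layers act in series and the equivalent K is the thickness-weighted harmonic mean.
Total thickness L = 11.0 + 8.77 = 19.77 m.
Σ(b_i/K_i) = 11.0/0.0147 + 8.77/0.131 = 815.2 d.
K_eq = L / Σ(b_i/K_i) = 19.77 / 815.2 = 0.02425 m/day.
Q = K_eq · A · (Δh/L) = 0.02425 × 1420 × (4.54/19.77) = 7.908 m³/day.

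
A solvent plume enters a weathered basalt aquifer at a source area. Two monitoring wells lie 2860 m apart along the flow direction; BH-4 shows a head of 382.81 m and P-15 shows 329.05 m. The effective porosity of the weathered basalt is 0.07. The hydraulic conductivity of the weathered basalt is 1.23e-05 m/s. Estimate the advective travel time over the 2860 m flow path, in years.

27.4

Convert K: 1.23e-05 m/s × 86400 = 1.063 m/day.
Hydraulic gradient i = (382.81 − 329.05) / 2860 = 53.76 / 2860 = 0.01880.
Darcy flux q = K · i = 1.063 × 0.01880 = 0.01998 m/day.
Seepage velocity v = q / n_e = 0.01998 / 0.07 = 0.2854 m/day.
Travel time t = L / v = 2860 / 0.2854 = 10022 days = 27.44 years.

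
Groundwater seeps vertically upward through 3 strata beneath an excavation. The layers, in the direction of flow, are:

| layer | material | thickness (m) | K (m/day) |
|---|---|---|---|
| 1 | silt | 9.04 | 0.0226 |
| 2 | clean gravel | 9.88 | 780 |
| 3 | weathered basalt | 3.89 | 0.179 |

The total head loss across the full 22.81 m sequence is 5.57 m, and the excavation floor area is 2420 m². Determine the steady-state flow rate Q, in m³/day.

Flow is perpendicular to layering, so the layers act in series and the equivalent K is the thickness-weighted harmonic mean.
Total thickness L = 9.04 + 9.88 + 3.89 = 22.81 m.
Σ(b_i/K_i) = 9.04/0.0226 + 9.88/780 + 3.89/0.179 = 421.7 d.
K_eq = L / Σ(b_i/K_i) = 22.81 / 421.7 = 0.05408 m/day.
Q = K_eq · A · (Δh/L) = 0.05408 × 2420 × (5.57/22.81) = 31.96 m³/day.

32.0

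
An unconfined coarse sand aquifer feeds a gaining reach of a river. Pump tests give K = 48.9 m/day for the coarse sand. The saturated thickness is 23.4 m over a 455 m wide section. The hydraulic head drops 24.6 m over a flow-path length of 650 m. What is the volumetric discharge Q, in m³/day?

19700

Cross-sectional area A = 455 × 23.4 = 10647 m².
Hydraulic gradient i = Δh / L = 24.6 / 650 = 0.03785.
Darcy's law: Q = K · A · i = 48.90 × 10647 × 0.03785 = 19704 m³/day.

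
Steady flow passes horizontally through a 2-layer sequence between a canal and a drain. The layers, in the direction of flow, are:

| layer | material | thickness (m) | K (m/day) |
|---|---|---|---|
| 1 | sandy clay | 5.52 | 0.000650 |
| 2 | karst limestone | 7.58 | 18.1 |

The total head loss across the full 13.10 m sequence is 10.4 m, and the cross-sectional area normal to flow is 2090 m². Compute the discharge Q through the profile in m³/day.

Flow is perpendicular to layering, so the layers act in series and the equivalent K is the thickness-weighted harmonic mean.
Total thickness L = 5.52 + 7.58 = 13.10 m.
Σ(b_i/K_i) = 5.52/0.000650 + 7.58/18.1 = 8493 d.
K_eq = L / Σ(b_i/K_i) = 13.10 / 8493 = 0.001542 m/day.
Q = K_eq · A · (Δh/L) = 0.001542 × 2090 × (10.4/13.10) = 2.559 m³/day.

2.56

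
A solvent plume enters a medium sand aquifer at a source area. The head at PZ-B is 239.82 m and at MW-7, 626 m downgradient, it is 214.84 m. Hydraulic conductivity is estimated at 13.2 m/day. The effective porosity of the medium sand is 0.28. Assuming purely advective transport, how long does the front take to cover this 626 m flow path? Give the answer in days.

333

Hydraulic gradient i = (239.82 − 214.84) / 626 = 24.98 / 626 = 0.03990.
Darcy flux q = K · i = 13.20 × 0.03990 = 0.5267 m/day.
Seepage velocity v = q / n_e = 0.5267 / 0.28 = 1.881 m/day.
Travel time t = L / v = 626 / 1.881 = 332.8 days.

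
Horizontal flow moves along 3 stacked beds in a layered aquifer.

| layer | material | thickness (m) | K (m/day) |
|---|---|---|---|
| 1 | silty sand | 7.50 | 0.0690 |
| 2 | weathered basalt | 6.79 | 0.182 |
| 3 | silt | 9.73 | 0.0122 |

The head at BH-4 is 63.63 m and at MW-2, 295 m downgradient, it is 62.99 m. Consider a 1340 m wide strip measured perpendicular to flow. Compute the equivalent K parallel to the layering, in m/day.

Flow is parallel to layering, so each bed carries its own Darcy discharge and the transmissivities add.
Σ(K_i·b_i) = 0.0690×7.50 + 0.182×6.79 + 0.0122×9.73 = 1.872 m²/day.
Total thickness b = 24.02 m, so K_eq = Σ(K_i·b_i)/b = 0.07793 m/day.

0.0779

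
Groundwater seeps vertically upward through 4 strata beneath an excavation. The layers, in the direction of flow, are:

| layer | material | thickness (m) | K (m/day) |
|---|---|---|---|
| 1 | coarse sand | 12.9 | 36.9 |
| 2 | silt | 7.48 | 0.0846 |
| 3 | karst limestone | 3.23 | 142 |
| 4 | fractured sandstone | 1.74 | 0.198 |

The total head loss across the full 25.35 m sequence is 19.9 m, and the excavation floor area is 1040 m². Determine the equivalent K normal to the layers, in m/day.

0.260

Flow is perpendicular to layering, so the layers act in series and the equivalent K is the thickness-weighted harmonic mean.
Total thickness L = 12.9 + 7.48 + 3.23 + 1.74 = 25.35 m.
Σ(b_i/K_i) = 12.9/36.9 + 7.48/0.0846 + 3.23/142 + 1.74/0.198 = 97.58 d.
K_eq = L / Σ(b_i/K_i) = 25.35 / 97.58 = 0.2598 m/day.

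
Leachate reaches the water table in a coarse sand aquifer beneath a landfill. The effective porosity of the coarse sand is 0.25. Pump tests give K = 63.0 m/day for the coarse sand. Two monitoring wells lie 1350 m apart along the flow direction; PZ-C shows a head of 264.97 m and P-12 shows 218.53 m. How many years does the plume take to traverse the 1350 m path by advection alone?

0.426

Hydraulic gradient i = (264.97 − 218.53) / 1350 = 46.44 / 1350 = 0.03440.
Darcy flux q = K · i = 63.00 × 0.03440 = 2.167 m/day.
Seepage velocity v = q / n_e = 2.167 / 0.25 = 8.669 m/day.
Travel time t = L / v = 1350 / 8.669 = 155.7 days = 0.4264 years.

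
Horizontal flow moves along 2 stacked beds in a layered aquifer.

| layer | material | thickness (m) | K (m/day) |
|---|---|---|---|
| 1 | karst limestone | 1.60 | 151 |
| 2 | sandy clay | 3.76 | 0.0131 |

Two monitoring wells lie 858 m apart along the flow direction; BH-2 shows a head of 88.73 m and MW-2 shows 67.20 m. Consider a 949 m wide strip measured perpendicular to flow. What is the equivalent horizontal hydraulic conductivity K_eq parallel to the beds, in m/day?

Flow is parallel to layering, so each bed carries its own Darcy discharge and the transmissivities add.
Σ(K_i·b_i) = 151×1.60 + 0.0131×3.76 = 241.6 m²/day.
Total thickness b = 5.360 m, so K_eq = Σ(K_i·b_i)/b = 45.08 m/day.

45.1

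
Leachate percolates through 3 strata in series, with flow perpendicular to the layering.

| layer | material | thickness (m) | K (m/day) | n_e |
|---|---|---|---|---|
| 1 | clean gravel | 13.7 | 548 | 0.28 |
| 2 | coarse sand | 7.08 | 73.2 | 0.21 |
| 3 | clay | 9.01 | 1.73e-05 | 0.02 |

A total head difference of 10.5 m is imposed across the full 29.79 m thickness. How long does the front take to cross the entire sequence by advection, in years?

747

With flow normal to the layers, continuity requires the same specific discharge q through every layer.
Σ(b_i/K_i) = 13.7/548 + 7.08/73.2 + 9.01/1.73e-05 = 5.208e+05 d.
q = Δh / Σ(b_i/K_i) = 10.5 / 5.208e+05 = 2.016e-05 m/day.
In each layer the seepage velocity is v_i = q/n_i, so the layer transit time is t_i = b_i·n_i / q:
  layer 1 (clean gravel): t_1 = 13.7 × 0.28 / 2.016e-05 = 1.903e+05 d
  layer 2 (coarse sand): t_2 = 7.08 × 0.21 / 2.016e-05 = 73747 d
  layer 3 (clay): t_3 = 9.01 × 0.02 / 2.016e-05 = 8938 d
Total t = Σ t_i = 2.730e+05 days = 747.3 years.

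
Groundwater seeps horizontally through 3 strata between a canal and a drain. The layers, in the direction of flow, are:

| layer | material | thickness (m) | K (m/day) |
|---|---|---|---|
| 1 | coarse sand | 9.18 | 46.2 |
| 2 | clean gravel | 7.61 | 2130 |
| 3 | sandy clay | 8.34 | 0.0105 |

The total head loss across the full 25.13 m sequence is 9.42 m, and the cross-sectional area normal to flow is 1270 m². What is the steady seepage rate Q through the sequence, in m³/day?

15.1

Flow is perpendicular to layering, so the layers act in series and the equivalent K is the thickness-weighted harmonic mean.
Total thickness L = 9.18 + 7.61 + 8.34 = 25.13 m.
Σ(b_i/K_i) = 9.18/46.2 + 7.61/2130 + 8.34/0.0105 = 794.5 d.
K_eq = L / Σ(b_i/K_i) = 25.13 / 794.5 = 0.03163 m/day.
Q = K_eq · A · (Δh/L) = 0.03163 × 1270 × (9.42/25.13) = 15.06 m³/day.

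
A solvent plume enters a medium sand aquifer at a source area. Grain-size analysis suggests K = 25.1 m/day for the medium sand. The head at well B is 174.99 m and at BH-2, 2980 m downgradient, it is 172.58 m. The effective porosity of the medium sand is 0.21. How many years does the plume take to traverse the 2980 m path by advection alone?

Hydraulic gradient i = (174.99 − 172.58) / 2980 = 2.41 / 2980 = 0.0008087.
Darcy flux q = K · i = 25.10 × 0.0008087 = 0.02030 m/day.
Seepage velocity v = q / n_e = 0.02030 / 0.21 = 0.09666 m/day.
Travel time t = L / v = 2980 / 0.09666 = 30829 days = 84.41 years.

84.4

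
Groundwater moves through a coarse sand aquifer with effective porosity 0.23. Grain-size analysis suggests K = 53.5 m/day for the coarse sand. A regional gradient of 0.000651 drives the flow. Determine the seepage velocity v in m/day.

0.151

Hydraulic gradient i = 0.000651.
Darcy flux q = K · i = 53.50 × 0.0006510 = 0.03483 m/day.
Seepage velocity v = q / n_e = 0.03483 / 0.23 = 0.1514 m/day.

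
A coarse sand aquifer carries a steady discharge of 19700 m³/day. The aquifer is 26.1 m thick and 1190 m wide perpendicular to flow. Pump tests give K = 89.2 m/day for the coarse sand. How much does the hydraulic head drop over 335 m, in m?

Cross-sectional area A = 1190 × 26.1 = 31059 m².
From Q = K·A·i, i = Q / (K·A) = 19700 / (89.20 × 31059) = 0.007111.
Head loss Δh = i · L = 0.007111 × 335 = 2.382 m.

2.38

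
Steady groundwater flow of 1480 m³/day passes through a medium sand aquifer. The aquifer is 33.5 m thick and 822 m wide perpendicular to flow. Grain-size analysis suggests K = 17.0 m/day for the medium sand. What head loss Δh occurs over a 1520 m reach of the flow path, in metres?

Cross-sectional area A = 822 × 33.5 = 27537 m².
From Q = K·A·i, i = Q / (K·A) = 1480 / (17.00 × 27537) = 0.003162.
Head loss Δh = i · L = 0.003162 × 1520 = 4.806 m.

4.81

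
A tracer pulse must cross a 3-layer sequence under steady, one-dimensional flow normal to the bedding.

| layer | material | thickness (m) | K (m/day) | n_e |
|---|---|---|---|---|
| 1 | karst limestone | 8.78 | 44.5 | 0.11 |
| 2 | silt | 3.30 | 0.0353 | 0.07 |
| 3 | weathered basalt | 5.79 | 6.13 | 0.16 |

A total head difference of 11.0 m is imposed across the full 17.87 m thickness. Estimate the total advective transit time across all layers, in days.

18.3

With flow normal to the layers, continuity requires the same specific discharge q through every layer.
Σ(b_i/K_i) = 8.78/44.5 + 3.30/0.0353 + 5.79/6.13 = 94.63 d.
q = Δh / Σ(b_i/K_i) = 11.0 / 94.63 = 0.1162 m/day.
In each layer the seepage velocity is v_i = q/n_i, so the layer transit time is t_i = b_i·n_i / q:
  layer 1 (karst limestone): t_1 = 8.78 × 0.11 / 0.1162 = 8.308 d
  layer 2 (silt): t_2 = 3.30 × 0.07 / 0.1162 = 1.987 d
  layer 3 (weathered basalt): t_3 = 5.79 × 0.16 / 0.1162 = 7.969 d
Total t = Σ t_i = 18.26 days.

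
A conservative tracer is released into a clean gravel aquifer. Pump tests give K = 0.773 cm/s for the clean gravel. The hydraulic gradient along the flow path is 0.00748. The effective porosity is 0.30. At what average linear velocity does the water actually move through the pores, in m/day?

Convert K: 0.773 cm/s × 864 = 667.9 m/day.
Hydraulic gradient i = 0.00748.
Darcy flux q = K · i = 667.9 × 0.007480 = 4.996 m/day.
Seepage velocity v = q / n_e = 4.996 / 0.30 = 16.65 m/day.

16.7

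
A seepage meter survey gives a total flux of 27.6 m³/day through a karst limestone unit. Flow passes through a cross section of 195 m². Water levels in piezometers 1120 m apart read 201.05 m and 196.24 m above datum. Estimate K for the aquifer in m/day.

33.0

Hydraulic gradient i = (201.05 − 196.24) / 1120 = 4.81 / 1120 = 0.004295.
From Q = K·A·i, K = Q / (A·i) = 27.6 / (195.0 × 0.004295) = 32.96 m/day.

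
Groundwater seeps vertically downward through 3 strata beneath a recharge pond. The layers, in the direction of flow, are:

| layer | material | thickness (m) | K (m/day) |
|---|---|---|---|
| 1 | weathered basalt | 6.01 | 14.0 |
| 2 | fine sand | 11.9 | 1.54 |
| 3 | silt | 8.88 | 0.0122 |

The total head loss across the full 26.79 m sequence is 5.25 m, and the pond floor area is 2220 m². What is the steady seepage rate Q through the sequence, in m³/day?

Flow is perpendicular to layering, so the layers act in series and the equivalent K is the thickness-weighted harmonic mean.
Total thickness L = 6.01 + 11.9 + 8.88 = 26.79 m.
Σ(b_i/K_i) = 6.01/14.0 + 11.9/1.54 + 8.88/0.0122 = 736.0 d.
K_eq = L / Σ(b_i/K_i) = 26.79 / 736.0 = 0.03640 m/day.
Q = K_eq · A · (Δh/L) = 0.03640 × 2220 × (5.25/26.79) = 15.84 m³/day.

15.8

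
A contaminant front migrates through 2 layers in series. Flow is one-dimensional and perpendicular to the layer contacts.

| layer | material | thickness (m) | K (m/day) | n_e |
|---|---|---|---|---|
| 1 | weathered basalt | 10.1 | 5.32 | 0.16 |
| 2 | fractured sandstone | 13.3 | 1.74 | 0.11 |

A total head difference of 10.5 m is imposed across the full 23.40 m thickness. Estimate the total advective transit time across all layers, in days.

With flow normal to the layers, continuity requires the same specific discharge q through every layer.
Σ(b_i/K_i) = 10.1/5.32 + 13.3/1.74 = 9.542 d.
q = Δh / Σ(b_i/K_i) = 10.5 / 9.542 = 1.100 m/day.
In each layer the seepage velocity is v_i = q/n_i, so the layer transit time is t_i = b_i·n_i / q:
  layer 1 (weathered basalt): t_1 = 10.1 × 0.16 / 1.100 = 1.469 d
  layer 2 (fractured sandstone): t_2 = 13.3 × 0.11 / 1.100 = 1.330 d
Total t = Σ t_i = 2.798 days.

2.80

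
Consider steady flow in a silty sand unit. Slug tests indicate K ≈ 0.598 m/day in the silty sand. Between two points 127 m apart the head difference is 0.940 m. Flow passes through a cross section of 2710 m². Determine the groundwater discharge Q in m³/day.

Hydraulic gradient i = Δh / L = 0.940 / 127 = 0.007402.
Darcy's law: Q = K · A · i = 0.5980 × 2710 × 0.007402 = 11.99 m³/day.

12.0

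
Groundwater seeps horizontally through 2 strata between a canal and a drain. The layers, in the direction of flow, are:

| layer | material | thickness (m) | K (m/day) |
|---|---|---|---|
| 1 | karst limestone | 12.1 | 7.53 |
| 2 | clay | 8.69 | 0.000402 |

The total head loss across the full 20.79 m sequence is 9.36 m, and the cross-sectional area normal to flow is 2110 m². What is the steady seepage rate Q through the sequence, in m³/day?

0.914

Flow is perpendicular to layering, so the layers act in series and the equivalent K is the thickness-weighted harmonic mean.
Total thickness L = 12.1 + 8.69 = 20.79 m.
Σ(b_i/K_i) = 12.1/7.53 + 8.69/0.000402 = 21619 d.
K_eq = L / Σ(b_i/K_i) = 20.79 / 21619 = 0.0009617 m/day.
Q = K_eq · A · (Δh/L) = 0.0009617 × 2110 × (9.36/20.79) = 0.9135 m³/day.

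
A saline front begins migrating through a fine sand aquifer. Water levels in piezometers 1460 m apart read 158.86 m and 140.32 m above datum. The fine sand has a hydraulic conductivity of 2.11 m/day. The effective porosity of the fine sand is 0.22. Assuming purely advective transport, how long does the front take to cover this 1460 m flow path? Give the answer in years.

32.8

Hydraulic gradient i = (158.86 − 140.32) / 1460 = 18.54 / 1460 = 0.01270.
Darcy flux q = K · i = 2.110 × 0.01270 = 0.02679 m/day.
Seepage velocity v = q / n_e = 0.02679 / 0.22 = 0.1218 m/day.
Travel time t = L / v = 1460 / 0.1218 = 11988 days = 32.82 years.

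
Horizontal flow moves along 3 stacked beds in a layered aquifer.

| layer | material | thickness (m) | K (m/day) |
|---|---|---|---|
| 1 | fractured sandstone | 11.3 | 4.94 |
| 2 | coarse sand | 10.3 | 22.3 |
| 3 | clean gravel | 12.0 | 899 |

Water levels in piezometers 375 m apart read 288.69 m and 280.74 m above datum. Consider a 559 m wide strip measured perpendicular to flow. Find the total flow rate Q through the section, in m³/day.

131000

Flow is parallel to layering, so each bed carries its own Darcy discharge and the transmissivities add.
Σ(K_i·b_i) = 4.94×11.3 + 22.3×10.3 + 899×12.0 = 11074 m²/day.
Hydraulic gradient i = (288.69 − 280.74) / 375 = 7.95 / 375 = 0.02120.
Q = Σ(K_i·b_i) · W · i = 11074 × 559 × 0.02120 = 1.312e+05 m³/day.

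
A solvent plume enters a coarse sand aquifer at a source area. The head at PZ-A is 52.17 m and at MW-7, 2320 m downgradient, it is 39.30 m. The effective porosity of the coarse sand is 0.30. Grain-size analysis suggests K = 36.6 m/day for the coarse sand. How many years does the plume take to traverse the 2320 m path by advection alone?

Hydraulic gradient i = (52.17 − 39.30) / 2320 = 12.87 / 2320 = 0.005547.
Darcy flux q = K · i = 36.60 × 0.005547 = 0.2030 m/day.
Seepage velocity v = q / n_e = 0.2030 / 0.30 = 0.6768 m/day.
Travel time t = L / v = 2320 / 0.6768 = 3428 days = 9.385 years.

9.39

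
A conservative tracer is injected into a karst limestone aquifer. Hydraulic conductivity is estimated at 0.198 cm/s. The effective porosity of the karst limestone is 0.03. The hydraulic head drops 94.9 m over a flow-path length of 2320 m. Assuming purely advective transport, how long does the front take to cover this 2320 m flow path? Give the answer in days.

Convert K: 0.198 cm/s × 864 = 171.1 m/day.
Hydraulic gradient i = Δh / L = 94.9 / 2320 = 0.04091.
Darcy flux q = K · i = 171.1 × 0.04091 = 6.998 m/day.
Seepage velocity v = q / n_e = 6.998 / 0.03 = 233.3 m/day.
Travel time t = L / v = 2320 / 233.3 = 9.946 days.

9.95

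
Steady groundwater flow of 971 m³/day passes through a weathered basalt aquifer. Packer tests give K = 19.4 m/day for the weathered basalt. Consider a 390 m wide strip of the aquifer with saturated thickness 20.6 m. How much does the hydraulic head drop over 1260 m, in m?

Cross-sectional area A = 390 × 20.6 = 8034 m².
From Q = K·A·i, i = Q / (K·A) = 971 / (19.40 × 8034) = 0.006230.
Head loss Δh = i · L = 0.006230 × 1260 = 7.850 m.

7.85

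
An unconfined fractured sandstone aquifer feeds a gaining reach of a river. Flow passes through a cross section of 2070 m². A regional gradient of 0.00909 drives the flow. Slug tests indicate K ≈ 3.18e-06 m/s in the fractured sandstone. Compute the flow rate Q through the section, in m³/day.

Convert K: 3.18e-06 m/s × 86400 = 0.2748 m/day.
Hydraulic gradient i = 0.00909.
Darcy's law: Q = K · A · i = 0.2748 × 2070 × 0.009090 = 5.170 m³/day.

5.17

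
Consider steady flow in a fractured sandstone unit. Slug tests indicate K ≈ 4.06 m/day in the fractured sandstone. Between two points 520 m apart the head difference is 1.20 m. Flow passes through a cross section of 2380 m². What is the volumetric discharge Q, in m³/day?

22.3

Hydraulic gradient i = Δh / L = 1.20 / 520 = 0.002308.
Darcy's law: Q = K · A · i = 4.060 × 2380 × 0.002308 = 22.30 m³/day.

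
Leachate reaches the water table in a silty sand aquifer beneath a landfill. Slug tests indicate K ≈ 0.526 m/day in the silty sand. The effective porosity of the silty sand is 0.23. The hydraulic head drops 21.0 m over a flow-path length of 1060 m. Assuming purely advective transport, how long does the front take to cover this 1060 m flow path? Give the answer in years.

Hydraulic gradient i = Δh / L = 21.0 / 1060 = 0.01981.
Darcy flux q = K · i = 0.5260 × 0.01981 = 0.01042 m/day.
Seepage velocity v = q / n_e = 0.01042 / 0.23 = 0.04531 m/day.
Travel time t = L / v = 1060 / 0.04531 = 23396 days = 64.05 years.

64.1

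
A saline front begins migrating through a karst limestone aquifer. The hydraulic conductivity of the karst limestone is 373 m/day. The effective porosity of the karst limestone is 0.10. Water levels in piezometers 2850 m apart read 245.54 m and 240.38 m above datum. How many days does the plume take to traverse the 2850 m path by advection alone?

Hydraulic gradient i = (245.54 − 240.38) / 2850 = 5.16 / 2850 = 0.001811.
Darcy flux q = K · i = 373.0 × 0.001811 = 0.6753 m/day.
Seepage velocity v = q / n_e = 0.6753 / 0.10 = 6.753 m/day.
Travel time t = L / v = 2850 / 6.753 = 422.0 days.

422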